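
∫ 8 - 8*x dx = -4*x^2 + 8*x + C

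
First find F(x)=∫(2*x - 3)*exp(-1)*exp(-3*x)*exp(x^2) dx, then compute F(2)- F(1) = 0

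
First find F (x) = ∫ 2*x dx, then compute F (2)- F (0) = 4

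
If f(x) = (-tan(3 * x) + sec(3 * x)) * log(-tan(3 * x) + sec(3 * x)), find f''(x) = 9*(log(-tan(3*x) + 1/cos(3*x))*sin(3*x)^2 - 2*log(-tan(3*x) + 1/cos(3*x))*sin(3*x) + log(-tan(3*x) + 1/cos(3*x)) + sin(3*x)^2 - 3*sin(3*x) + 2)/cos(3*x)^3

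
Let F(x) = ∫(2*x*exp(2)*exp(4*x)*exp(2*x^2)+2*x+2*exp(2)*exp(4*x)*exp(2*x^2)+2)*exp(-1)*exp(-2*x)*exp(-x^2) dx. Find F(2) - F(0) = -E - exp(-9) + exp(-1) + exp(9)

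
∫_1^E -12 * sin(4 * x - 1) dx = 3*cos(1 - 4*E) - 3*cos(3)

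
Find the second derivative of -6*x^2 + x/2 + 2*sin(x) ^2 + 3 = 4*cos(2*x) - 12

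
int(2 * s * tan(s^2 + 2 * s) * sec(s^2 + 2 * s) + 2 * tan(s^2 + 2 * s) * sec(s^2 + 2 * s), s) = sec(s*(s + 2)) + C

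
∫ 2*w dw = w^2 + C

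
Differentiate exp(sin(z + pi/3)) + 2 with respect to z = exp(sin(z + pi/3))*cos(z + pi/3)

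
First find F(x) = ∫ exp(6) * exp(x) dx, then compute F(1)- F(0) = -exp(6) + exp(7)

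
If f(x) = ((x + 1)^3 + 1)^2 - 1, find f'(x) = 6*x^5 + 30*x^4 + 60*x^3 + 66*x^2 + 42*x + 12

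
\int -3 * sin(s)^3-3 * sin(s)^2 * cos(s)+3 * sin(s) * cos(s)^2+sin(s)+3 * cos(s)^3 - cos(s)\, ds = sqrt(2)*sin(2*s)*sin(s + pi/4) + C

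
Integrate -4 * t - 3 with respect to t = -2*t^2 - 3*t + C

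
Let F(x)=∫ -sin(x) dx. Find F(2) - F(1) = -cos(1) + cos(2)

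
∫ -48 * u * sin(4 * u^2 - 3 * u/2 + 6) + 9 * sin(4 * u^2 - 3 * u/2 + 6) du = 6*cos(4*u^2 - 3*u/2 + 6) + C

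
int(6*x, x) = 3*x^2 + C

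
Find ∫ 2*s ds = s^2 + C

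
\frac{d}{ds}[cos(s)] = -sin(s)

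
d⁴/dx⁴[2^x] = 2^x*log(2)^4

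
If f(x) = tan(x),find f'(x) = cos(x)^(-2)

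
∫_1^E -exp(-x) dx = -exp(-1) + exp(-E)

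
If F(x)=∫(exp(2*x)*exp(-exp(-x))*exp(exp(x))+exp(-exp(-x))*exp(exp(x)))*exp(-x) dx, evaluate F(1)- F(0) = -1 + exp(E - exp(-1))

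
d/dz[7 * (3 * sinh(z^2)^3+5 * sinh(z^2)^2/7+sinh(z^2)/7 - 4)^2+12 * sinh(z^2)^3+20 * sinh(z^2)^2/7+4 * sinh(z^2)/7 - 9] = 4*z*(189*sinh(z^2)^5 + 75*sinh(z^2)^4 + 134*sinh(z^2)^3/7 - 1623*sinh(z^2)^2/7 - 37*sinh(z^2) - 26/7)*cosh(z^2)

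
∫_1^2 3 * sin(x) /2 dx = -3*cos(2)/2 + 3*cos(1)/2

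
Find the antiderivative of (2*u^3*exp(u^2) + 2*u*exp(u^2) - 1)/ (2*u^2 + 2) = exp(u^2)/2 + acot(u)/2 + C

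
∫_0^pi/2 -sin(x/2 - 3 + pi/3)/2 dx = -sin(pi/6 + 3) - cos(5*pi/12 + 3)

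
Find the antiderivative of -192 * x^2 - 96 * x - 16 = -64*x^3 - 48*x^2 - 16*x + C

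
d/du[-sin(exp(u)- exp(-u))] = -(exp(2*u) + 1)*exp(-u)*cos(exp(u) - exp(-u))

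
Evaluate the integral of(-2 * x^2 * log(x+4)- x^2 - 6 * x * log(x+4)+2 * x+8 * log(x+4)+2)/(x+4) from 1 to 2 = -3*log(5) + 2*log(6)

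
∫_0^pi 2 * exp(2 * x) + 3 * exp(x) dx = -6 + (1 + exp(pi))*(2 + exp(pi))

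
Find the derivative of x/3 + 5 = 1/3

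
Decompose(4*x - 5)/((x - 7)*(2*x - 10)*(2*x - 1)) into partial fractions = -2/(39*(2*x - 1)) - 5/(12*(x - 5)) + 23/(52*(x - 7))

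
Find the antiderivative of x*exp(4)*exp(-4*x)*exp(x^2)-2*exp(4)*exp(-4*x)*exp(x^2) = exp((x - 2)^2)/2 + C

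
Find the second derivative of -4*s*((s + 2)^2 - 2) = -24*s - 32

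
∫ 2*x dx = x^2 + C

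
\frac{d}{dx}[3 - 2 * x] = -2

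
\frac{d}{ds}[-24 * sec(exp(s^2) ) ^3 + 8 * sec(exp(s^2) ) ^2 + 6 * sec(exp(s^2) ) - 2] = 4*s*(3 + 8/cos(exp(s^2)) - 36/cos(exp(s^2))^2)*exp(s^2)*sin(exp(s^2))/cos(exp(s^2))^2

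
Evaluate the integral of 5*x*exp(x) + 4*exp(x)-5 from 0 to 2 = -9 + 9*exp(2)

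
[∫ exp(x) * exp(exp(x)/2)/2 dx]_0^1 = -exp(1/2) + exp(E/2)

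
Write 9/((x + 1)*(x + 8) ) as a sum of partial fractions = -9/(7*(x + 8)) + 9/(7*(x + 1))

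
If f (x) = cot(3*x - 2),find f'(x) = -3/sin(3*x - 2)^2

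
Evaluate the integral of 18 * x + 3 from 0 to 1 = 12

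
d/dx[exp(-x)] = -exp(-x)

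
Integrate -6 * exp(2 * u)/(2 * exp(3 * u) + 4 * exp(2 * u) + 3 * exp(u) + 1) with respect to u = -3*log(1 + exp(2*u)/(exp(u) + 1)^2) + C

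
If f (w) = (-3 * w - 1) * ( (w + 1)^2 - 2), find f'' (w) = -18*w - 14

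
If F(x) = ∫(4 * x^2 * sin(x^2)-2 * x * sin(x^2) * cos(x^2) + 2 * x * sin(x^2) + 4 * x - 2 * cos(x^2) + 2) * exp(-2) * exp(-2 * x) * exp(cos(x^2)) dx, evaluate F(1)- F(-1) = (-cos(1) - 4*exp(-4) + exp(-4)*cos(1))*exp(cos(1))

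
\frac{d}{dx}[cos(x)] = -sin(x)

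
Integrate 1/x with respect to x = log(x) + C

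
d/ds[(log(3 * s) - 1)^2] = (2*log(s) - 2 + 2*log(3))/s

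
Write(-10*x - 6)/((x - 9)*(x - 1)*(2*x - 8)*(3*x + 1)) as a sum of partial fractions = 9/(364*(3*x + 1)) - 1/(12*(x - 1)) + 23/(195*(x - 4)) - 3/(70*(x - 9))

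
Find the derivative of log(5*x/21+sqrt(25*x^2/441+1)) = (25*x + 5*sqrt(25*x^2 + 441))/(25*x^2 + 5*x*sqrt(25*x^2 + 441) + 441)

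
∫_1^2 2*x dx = 3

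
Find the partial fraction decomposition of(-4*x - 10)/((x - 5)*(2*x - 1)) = 8/(3*(2*x - 1)) - 10/(3*(x - 5))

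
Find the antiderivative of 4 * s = 2*s^2 + C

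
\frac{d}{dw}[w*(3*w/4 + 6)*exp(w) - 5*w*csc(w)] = 3*w^2*exp(w)/4 + 15*w*exp(w)/2 + 5*w*cot(w)*csc(w) + 6*exp(w) - 5*csc(w)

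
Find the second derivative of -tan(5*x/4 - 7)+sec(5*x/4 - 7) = -25*tan(5*x/4 - 7)^3/8 + 25*tan(5*x/4 - 7)^2*sec(5*x/4 - 7)/8 - 25*tan(5*x/4 - 7)/8 + 25*sec(5*x/4 - 7)/16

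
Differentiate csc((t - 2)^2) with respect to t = 4*(2 - t)*cos(t^2 - 4*t + 4)/(1 - cos(2*t^2 - 8*t + 8))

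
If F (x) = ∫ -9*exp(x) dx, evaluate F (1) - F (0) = 9 - 9*E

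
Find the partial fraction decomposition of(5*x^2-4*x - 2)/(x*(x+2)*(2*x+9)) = 469/(45*(2*x + 9)) - 13/(5*(x + 2)) - 1/(9*x)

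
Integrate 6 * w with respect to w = 3*w^2 + C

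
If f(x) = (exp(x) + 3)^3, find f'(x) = 3*exp(3*x) + 18*exp(2*x) + 27*exp(x)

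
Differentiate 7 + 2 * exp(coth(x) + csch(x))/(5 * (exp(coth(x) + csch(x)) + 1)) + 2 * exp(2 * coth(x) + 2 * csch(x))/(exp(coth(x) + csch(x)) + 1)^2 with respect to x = -2*(11*cosh(x) + 11 + exp(-1/sinh(x))*exp(-1/tanh(x))*cosh(x) + exp(-1/sinh(x))*exp(-1/tanh(x)))*exp(-1/sinh(x))*exp(-1/tanh(x))/(5*(1 + exp(-1/sinh(x))*exp(-1/tanh(x)))^3*sinh(x)^2)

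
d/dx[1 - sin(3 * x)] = -3*cos(3*x)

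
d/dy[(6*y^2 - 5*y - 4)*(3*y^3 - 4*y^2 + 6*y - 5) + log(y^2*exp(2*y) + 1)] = (90*y^6*exp(2*y) - 156*y^5*exp(2*y) + 132*y^4*exp(2*y) + 90*y^4 - 88*y^3*exp(2*y) - 156*y^3 + 3*y^2*exp(2*y) + 132*y^2 + 2*y*exp(2*y) - 88*y + 1)/(y^2*exp(2*y) + 1)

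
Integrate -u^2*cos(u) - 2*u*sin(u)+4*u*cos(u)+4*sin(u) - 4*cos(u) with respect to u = -(u - 2)^2*sin(u) + C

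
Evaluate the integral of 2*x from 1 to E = -1 + exp(2)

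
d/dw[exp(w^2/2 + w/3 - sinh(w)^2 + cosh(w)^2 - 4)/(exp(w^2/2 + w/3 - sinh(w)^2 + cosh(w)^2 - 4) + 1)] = (3*w*exp(w^2/2 + w/3 - 3) + exp(w^2/2 + w/3 - 3))/(3*exp(-6)*exp(2*w/3)*exp(w^2) + 6*exp(-3)*exp(w/3)*exp(w^2/2) + 3)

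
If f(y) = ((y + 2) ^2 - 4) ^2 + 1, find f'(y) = 4*y^3 + 24*y^2 + 32*y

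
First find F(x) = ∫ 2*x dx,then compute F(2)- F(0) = 4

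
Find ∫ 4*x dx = 2*x^2 + C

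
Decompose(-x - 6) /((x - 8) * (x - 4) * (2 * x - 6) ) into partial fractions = -9/(10*(x - 3)) + 5/(4*(x - 4)) - 7/(20*(x - 8))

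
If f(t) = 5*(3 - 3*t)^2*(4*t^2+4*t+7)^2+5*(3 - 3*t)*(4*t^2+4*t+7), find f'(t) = 4320*t^5 + 4320*t^3 - 7740*t^2 + 810*t - 1935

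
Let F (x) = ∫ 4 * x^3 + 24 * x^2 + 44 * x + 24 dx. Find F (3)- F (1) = 512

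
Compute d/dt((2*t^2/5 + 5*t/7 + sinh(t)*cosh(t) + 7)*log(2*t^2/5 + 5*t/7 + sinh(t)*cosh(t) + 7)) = 4*t*log(2*t^2/5 + 5*t/7 + sinh(2*t)/2 + 7)/5 + 4*t/5 + log(2*t^2/5 + 5*t/7 + sinh(2*t)/2 + 7)*cosh(2*t) + 5*log(2*t^2/5 + 5*t/7 + sinh(2*t)/2 + 7)/7 + cosh(2*t) + 5/7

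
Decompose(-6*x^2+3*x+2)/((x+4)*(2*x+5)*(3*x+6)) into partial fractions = 172/(9*(2*x + 5)) - 53/(9*(x + 4)) - 14/(3*(x + 2))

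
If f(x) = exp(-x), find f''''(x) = exp(-x)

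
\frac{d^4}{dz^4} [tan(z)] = 24*tan(z)^5 + 40*tan(z)^3 + 16*tan(z)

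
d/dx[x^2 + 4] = 2*x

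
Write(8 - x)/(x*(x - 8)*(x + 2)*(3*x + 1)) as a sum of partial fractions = 9/(5*(3*x + 1)) - 1/(10*(x + 2)) - 1/(2*x)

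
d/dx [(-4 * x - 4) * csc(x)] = 4*x*cot(x)*csc(x) + 4*cot(x)*csc(x) - 4*csc(x)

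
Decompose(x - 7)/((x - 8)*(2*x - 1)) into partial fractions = 13/(15*(2*x - 1)) + 1/(15*(x - 8))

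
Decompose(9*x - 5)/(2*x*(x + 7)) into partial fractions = 34/(7*(x + 7)) - 5/(14*x)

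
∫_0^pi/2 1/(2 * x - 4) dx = -log(2) + log(4 - pi)/2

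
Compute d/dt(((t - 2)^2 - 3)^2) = 4*t^3 - 24*t^2 + 36*t - 8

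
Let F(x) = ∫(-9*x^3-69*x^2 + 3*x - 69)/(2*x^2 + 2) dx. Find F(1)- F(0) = -147/4 + 3*log(2)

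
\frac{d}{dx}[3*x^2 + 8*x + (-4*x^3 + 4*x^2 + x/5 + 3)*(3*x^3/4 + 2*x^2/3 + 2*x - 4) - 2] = -18*x^5 + 5*x^4/3 - 311*x^3/15 + 1583*x^2/20 - 106*x/5 + 66/5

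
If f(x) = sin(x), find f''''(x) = sin(x)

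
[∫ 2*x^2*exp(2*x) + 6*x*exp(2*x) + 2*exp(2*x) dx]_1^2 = -3*exp(2) + 8*exp(4)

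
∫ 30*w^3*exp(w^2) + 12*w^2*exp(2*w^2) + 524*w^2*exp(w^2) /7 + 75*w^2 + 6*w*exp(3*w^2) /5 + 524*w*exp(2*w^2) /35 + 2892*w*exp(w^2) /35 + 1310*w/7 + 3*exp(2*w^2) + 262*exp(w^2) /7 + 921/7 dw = 15*w + (5*w + exp(w^2) + 6)^3/5 + (5*w + exp(w^2) + 6)^2/7 + 3*exp(w^2) + C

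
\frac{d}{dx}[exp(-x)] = -exp(-x)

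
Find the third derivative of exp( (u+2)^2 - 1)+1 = 8*u^3*exp(u^2 + 4*u + 3) + 48*u^2*exp(u^2 + 4*u + 3) + 108*u*exp(u^2 + 4*u + 3) + 88*exp(u^2 + 4*u + 3)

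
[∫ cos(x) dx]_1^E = -sin(1) + sin(E)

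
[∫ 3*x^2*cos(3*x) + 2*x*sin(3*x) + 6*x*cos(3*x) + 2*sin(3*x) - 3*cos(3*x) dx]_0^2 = 7*sin(6)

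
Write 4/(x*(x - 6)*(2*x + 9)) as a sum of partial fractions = 16/(189*(2*x + 9)) + 2/(63*(x - 6)) - 2/(27*x)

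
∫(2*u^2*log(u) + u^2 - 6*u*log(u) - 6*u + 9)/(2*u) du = (u - 3)^2*log(u)/2 + C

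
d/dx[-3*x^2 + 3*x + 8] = 3 - 6*x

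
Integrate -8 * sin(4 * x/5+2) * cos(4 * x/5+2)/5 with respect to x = cos(4*x/5 + 2)^2 + C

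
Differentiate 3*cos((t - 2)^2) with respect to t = 6*(2 - t)*sin(t^2 - 4*t + 4)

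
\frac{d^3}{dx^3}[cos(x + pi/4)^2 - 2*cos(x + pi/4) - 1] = -2*sin(x + pi/4) + 4*cos(2*x)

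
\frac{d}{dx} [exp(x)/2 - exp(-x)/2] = (exp(2*x) + 1)*exp(-x)/2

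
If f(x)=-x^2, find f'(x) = -2*x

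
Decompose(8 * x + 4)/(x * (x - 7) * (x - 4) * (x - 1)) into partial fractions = 2/(3*(x - 1)) - 1/(x - 4) + 10/(21*(x - 7)) - 1/(7*x)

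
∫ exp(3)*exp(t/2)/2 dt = exp(t/2 + 3) + C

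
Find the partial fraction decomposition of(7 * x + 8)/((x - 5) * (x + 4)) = 20/(9*(x + 4)) + 43/(9*(x - 5))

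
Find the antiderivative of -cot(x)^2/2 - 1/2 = cot(x)/2 + C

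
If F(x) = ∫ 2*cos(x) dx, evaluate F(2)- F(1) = -2*sin(1) + 2*sin(2)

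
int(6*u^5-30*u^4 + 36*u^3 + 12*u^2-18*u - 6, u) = u^6 - 6*u^5 + 9*u^4 + 4*u^3 - 9*u^2 - 6*u + C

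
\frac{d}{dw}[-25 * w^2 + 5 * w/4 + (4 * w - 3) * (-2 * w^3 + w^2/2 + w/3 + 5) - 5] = -32*w^3 + 24*w^2 - 151*w/3 + 81/4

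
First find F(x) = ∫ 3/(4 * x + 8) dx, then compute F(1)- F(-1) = 3*log(3)/4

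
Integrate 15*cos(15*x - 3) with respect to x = sin(15*x - 3) + C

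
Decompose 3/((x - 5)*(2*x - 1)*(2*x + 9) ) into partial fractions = 3/(95*(2*x + 9)) - 1/(15*(2*x - 1)) + 1/(57*(x - 5))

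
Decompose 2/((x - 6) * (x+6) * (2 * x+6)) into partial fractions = 1/(36*(x + 6)) - 1/(27*(x + 3)) + 1/(108*(x - 6))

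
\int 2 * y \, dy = y^2 + C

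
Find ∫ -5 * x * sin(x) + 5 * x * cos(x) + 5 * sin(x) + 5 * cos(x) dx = 5*sqrt(2)*x*sin(x + pi/4) + C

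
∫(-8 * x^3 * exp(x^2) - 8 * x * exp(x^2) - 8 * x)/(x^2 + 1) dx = -4*exp(x^2) - 4*log(x^2 + 1) + C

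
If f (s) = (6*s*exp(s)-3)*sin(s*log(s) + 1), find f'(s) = 6*s*exp(s)*log(s)*cos(s*log(s) + 1) + 6*sqrt(2)*s*exp(s)*sin(s*log(s) + pi/4 + 1) + 6*exp(s)*sin(s*log(s) + 1) - 3*log(s)*cos(s*log(s) + 1) - 3*cos(s*log(s) + 1)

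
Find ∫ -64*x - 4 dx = -32*x^2 - 4*x + C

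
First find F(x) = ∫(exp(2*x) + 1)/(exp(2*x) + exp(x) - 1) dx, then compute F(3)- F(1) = -log(-exp(-1) + 1 + E) + log(-exp(-3) + 1 + exp(3))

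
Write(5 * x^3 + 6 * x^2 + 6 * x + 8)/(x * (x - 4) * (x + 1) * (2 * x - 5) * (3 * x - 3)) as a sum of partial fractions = -2218/(945*(2*x - 5)) + 1/(70*(x + 1)) + 25/(54*(x - 1)) + 112/(135*(x - 4)) - 2/(15*x)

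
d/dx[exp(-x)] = -exp(-x)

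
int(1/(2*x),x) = log(x)/2 + C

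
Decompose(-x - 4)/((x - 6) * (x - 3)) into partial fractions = 7/(3*(x - 3)) - 10/(3*(x - 6))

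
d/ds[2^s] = 2^s*log(2)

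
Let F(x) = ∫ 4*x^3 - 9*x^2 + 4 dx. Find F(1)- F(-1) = 2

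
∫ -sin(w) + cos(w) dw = sin(w) + cos(w) + C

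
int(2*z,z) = z^2 + C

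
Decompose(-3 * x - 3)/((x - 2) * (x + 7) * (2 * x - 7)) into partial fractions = -6/(7*(2*x - 7)) + 2/(21*(x + 7)) + 1/(3*(x - 2))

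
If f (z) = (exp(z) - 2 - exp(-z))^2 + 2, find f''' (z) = (8*exp(4*z) - 4*exp(3*z) - 4*exp(z) - 8)*exp(-2*z)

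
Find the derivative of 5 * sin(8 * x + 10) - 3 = 40*cos(8*x + 10)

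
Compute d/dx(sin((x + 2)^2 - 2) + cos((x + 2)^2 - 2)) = -2*x*sin(x^2 + 4*x + 2) + 2*x*cos(x^2 + 4*x + 2) - 4*sin(x^2 + 4*x + 2) + 4*cos(x^2 + 4*x + 2)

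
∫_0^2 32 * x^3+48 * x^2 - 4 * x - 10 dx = 228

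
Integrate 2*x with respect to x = x^2 + C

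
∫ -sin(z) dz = cos(z) + C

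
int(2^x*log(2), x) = 2^x + C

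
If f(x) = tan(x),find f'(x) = cos(x)^(-2)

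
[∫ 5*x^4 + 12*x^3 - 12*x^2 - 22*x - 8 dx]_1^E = 21 + (-2 + (2 + E)^2)*(-exp(2) - 2*E - 1 + exp(3))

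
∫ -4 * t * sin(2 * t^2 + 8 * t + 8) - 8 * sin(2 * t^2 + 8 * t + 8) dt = cos(2*(t + 2)^2) + C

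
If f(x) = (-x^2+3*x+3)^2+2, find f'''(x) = 24*x - 36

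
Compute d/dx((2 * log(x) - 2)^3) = (24*log(x)^2 - 48*log(x) + 24)/x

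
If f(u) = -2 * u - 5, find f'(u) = -2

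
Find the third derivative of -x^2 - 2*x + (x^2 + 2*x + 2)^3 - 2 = 120*x^3 + 360*x^2 + 432*x + 192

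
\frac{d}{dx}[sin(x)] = cos(x)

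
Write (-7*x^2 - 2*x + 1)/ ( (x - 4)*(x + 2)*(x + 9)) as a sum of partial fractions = -548/(91*(x + 9)) + 23/(42*(x + 2)) - 119/(78*(x - 4))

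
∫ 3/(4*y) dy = 3*log(y)/4 + C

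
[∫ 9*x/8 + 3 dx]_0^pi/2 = -4 + (3*pi/8 + 2)^2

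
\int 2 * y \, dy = y^2 + C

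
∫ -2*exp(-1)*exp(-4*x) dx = exp(-4*x - 1)/2 + C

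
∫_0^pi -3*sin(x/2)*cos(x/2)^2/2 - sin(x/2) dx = -3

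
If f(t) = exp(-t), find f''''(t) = exp(-t)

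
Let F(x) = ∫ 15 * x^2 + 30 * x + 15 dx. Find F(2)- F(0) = 130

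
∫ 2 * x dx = x^2 + C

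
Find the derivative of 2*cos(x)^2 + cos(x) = -(4*cos(x) + 1)*sin(x)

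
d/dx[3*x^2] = 6*x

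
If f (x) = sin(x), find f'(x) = cos(x)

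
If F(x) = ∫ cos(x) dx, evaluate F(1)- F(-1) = 2*sin(1)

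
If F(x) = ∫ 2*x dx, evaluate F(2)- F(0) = 4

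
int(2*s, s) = s^2 + C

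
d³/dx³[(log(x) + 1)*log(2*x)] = (4*log(x) - 4 + 2*log(2))/x^3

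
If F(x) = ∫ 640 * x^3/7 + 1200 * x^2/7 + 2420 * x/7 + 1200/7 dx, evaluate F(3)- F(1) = 5040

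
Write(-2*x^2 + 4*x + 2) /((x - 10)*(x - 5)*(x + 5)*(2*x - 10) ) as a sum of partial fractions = 17/(750*(x + 5)) + 47/(250*(x - 5)) + 7/(25*(x - 5)^2) - 79/(375*(x - 10))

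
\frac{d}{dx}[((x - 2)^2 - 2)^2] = 4*x^3 - 24*x^2 + 40*x - 16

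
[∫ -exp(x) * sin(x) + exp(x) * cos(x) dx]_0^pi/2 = -1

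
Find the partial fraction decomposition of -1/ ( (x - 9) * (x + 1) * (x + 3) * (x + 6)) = 1/(225*(x + 6)) - 1/(72*(x + 3)) + 1/(100*(x + 1)) - 1/(1800*(x - 9))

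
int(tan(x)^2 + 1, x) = tan(x) + C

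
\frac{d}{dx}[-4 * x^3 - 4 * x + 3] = -12*x^2 - 4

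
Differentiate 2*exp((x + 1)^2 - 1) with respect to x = 4*x*exp(x^2 + 2*x) + 4*exp(x^2 + 2*x)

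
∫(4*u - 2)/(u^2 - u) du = 2*log(u*(1 - u)) + C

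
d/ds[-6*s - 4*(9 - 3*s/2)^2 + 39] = 102 - 18*s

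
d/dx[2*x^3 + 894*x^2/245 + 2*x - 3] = 6*x^2 + 1788*x/245 + 2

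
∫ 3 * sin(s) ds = -3*cos(s) + C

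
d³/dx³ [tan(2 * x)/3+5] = 16*tan(2*x)^4 + 64*tan(2*x)^2/3 + 16/3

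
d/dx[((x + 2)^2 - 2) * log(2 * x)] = (2*x^2*log(x) + x^2 + 2*x^2*log(2) + 4*x*log(x) + 4*x*log(2) + 4*x + 2)/x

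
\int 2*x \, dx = x^2 + C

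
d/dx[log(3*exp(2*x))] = 2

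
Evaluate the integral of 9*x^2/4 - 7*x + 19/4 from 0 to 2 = 3/2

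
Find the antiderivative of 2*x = x^2 + C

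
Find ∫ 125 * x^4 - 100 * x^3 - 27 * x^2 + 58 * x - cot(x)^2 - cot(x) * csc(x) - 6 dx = 25*x^5 - 25*x^4 - 9*x^3 + 29*x^2 - 5*x + cot(x) + csc(x) + C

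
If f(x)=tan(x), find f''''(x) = 24*tan(x)^5 + 40*tan(x)^3 + 16*tan(x)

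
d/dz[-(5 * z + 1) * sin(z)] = -5*z*cos(z) - 5*sin(z) - cos(z)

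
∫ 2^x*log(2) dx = 2^x + C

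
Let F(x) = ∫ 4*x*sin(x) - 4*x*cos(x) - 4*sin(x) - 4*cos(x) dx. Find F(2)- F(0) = -8*sin(2) - 8*cos(2)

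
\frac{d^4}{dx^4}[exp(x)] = exp(x)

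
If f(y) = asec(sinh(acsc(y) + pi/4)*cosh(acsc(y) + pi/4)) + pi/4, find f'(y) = -8*cosh(2*acsc(y) + pi/2)/(y^2*sqrt((cosh(4*acsc(y) + pi) - 9)/(cosh(4*acsc(y) + pi) - 1))*sqrt(1 - 1/y^2)*(cosh(4*acsc(y) + pi) - 1))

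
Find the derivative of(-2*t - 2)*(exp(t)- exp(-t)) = (-2*t*exp(2*t) - 2*t - 4*exp(2*t))*exp(-t)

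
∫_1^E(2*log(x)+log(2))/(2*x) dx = log(2*E)/2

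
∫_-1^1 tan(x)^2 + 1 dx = 2*tan(1)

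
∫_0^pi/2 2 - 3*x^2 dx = pi - pi^3/8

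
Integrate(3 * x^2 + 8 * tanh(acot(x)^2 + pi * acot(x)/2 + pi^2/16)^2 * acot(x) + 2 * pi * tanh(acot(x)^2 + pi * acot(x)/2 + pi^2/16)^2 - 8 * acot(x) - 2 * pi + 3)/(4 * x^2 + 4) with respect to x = 3*x/4 + tanh((4*acot(x) + pi)^2/16) + C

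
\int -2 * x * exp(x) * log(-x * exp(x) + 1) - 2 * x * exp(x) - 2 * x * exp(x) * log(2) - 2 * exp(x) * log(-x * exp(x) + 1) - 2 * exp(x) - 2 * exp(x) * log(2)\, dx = -2*(x*exp(x) - 1)*log(-2*x*exp(x) + 2) + C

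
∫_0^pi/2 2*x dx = pi^2/4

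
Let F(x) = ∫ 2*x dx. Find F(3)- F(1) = 8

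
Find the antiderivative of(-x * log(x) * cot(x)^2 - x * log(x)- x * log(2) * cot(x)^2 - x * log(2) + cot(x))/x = log(2*x)*cot(x) + C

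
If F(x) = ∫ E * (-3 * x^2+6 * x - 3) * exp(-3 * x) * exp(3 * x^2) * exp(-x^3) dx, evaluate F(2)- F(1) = -1 + exp(-1)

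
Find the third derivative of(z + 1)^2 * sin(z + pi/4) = -z^2*cos(z + pi/4) - 6*z*sin(z + pi/4) - 2*z*cos(z + pi/4) - 6*sin(z + pi/4) + 5*cos(z + pi/4)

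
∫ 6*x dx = 3*x^2 + C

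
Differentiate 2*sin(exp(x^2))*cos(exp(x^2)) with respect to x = 4*x*(1 - 2*sin(exp(x^2))^2)*exp(x^2)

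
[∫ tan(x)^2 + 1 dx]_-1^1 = 2*tan(1)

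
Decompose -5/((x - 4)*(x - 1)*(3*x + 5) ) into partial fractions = -45/(136*(3*x + 5)) + 5/(24*(x - 1)) - 5/(51*(x - 4))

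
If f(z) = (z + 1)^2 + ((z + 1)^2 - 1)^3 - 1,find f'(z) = 6*z^5 + 30*z^4 + 48*z^3 + 24*z^2 + 2*z + 2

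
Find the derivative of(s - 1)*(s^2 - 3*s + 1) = 3*s^2 - 8*s + 4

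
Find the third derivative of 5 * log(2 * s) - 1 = 10/s^3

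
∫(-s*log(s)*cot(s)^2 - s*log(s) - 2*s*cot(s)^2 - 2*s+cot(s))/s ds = (log(s) + 2)*cot(s) + C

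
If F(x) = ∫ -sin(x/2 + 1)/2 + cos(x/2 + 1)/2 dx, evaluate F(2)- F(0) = -sin(1) - cos(1) + cos(2) + sin(2)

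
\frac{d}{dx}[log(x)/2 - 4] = 1/(2*x)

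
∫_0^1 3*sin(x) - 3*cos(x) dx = -3*sin(1) - 3*cos(1) + 3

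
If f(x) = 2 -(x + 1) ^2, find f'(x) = -2*x - 2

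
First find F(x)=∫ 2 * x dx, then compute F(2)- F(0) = 4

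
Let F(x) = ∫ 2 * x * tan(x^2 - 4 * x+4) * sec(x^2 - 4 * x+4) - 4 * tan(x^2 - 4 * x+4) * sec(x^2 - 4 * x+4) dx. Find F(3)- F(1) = 0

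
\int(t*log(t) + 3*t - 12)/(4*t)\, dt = (t - 12)*(log(t) + 2)/4 + C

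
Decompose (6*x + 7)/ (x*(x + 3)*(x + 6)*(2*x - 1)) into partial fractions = 80/(91*(2*x - 1)) + 29/(234*(x + 6)) - 11/(63*(x + 3)) - 7/(18*x)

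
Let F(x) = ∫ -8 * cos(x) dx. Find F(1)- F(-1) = -16*sin(1)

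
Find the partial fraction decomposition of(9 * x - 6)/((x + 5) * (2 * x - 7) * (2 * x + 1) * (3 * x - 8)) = -486/(2185*(3*x - 8)) - 7/(228*(2*x + 1)) + 3/(20*(2*x - 7)) + 1/(69*(x + 5))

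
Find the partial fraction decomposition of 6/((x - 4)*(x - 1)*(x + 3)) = 3/(14*(x + 3)) - 1/(2*(x - 1)) + 2/(7*(x - 4))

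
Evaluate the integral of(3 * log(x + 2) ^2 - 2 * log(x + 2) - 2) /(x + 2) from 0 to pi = -2*log(2 + pi) - log(2 + pi)^2 - log(2)^3 + log(2)^2 + 2*log(2) + log(2 + pi)^3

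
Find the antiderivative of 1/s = log(s) + C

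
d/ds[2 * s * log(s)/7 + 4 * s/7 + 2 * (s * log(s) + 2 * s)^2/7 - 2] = 4*s*log(s)^2/7 + 20*s*log(s)/7 + 24*s/7 + 2*log(s)/7 + 6/7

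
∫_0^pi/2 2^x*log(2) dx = -1 + 2^(pi/2)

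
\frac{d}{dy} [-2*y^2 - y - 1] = -4*y - 1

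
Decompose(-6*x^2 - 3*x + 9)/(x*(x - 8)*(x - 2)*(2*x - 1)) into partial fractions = 16/(15*(2*x - 1)) + 7/(12*(x - 2)) - 133/(240*(x - 8)) - 9/(16*x)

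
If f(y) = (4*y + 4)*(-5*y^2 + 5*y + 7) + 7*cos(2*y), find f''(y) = -120*y - 28*cos(2*y)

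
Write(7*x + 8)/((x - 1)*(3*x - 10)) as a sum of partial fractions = 94/(7*(3*x - 10)) - 15/(7*(x - 1))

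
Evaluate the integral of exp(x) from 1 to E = -E + exp(E)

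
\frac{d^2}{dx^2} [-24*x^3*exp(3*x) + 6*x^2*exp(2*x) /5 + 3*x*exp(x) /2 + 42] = -216*x^3*exp(3*x) - 432*x^2*exp(3*x) + 24*x^2*exp(2*x)/5 - 144*x*exp(3*x) + 48*x*exp(2*x)/5 + 3*x*exp(x)/2 + 12*exp(2*x)/5 + 3*exp(x)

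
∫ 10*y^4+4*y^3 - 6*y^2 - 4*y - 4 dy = 2*y^5 + y^4 - 2*y^3 - 2*y^2 - 4*y + C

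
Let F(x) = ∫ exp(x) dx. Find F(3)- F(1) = -E + exp(3)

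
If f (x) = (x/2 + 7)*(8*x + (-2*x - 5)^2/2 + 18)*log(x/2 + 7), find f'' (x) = (24*x^2*log(x/2 + 7) + 20*x^2 + 520*x*log(x/2 + 7) + 332*x + 2576*log(x/2 + 7) + 1069)/(4*x + 56)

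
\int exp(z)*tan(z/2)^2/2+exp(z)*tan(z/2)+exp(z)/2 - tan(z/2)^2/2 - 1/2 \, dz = (exp(z) - 1)*tan(z/2) + C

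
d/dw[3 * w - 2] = 3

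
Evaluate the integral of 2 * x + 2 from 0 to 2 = 8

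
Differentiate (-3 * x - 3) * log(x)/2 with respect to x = (-3*x*log(x) - 3*x - 3)/(2*x)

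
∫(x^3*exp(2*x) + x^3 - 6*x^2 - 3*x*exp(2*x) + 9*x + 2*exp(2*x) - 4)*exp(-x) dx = 2*(x - 1)^3*sinh(x) + C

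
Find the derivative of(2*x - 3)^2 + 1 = 8*x - 12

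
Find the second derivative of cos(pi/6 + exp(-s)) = -(exp(s)*sin(pi/6 + exp(-s)) + sin(pi/3 - exp(-s)))*exp(-2*s)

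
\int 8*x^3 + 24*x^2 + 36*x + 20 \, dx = 2*x^4 + 8*x^3 + 18*x^2 + 20*x + C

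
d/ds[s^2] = 2*s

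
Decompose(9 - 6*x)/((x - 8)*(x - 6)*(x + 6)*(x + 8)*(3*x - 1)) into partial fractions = 567/(185725*(3*x - 1)) + 57/(11200*(x + 8)) - 15/(2128*(x + 6)) + 9/(1904*(x - 6)) - 39/(10304*(x - 8))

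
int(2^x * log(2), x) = 2^x + C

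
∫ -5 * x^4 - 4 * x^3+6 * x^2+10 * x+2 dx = -x^5 - x^4 + 2*x^3 + 5*x^2 + 2*x + C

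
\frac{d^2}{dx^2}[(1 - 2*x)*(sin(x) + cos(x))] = 2*x*sin(x) + 2*x*cos(x) + 3*sin(x) - 5*cos(x)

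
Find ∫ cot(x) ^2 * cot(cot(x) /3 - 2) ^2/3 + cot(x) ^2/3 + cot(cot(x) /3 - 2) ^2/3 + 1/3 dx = cot(cot(x)/3 - 2) + C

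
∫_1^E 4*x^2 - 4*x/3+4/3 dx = -2*exp(2)/3 - 2 + 4*E/3 + 4*exp(3)/3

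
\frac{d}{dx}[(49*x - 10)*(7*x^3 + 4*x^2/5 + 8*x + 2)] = 1372*x^3 - 462*x^2/5 + 768*x + 18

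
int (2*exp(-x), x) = -2*exp(-x) + C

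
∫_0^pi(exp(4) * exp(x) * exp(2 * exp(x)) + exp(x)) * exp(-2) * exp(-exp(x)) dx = -exp(3) - exp(-exp(pi) - 2) + exp(-3) + exp(2 + exp(pi))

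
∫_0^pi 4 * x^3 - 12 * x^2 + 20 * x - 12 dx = -9 + (2 + (-1 + pi)^2)^2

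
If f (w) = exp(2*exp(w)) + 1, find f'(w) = 2*exp(w + 2*exp(w))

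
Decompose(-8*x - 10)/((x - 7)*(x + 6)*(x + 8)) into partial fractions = 9/(5*(x + 8)) - 19/(13*(x + 6)) - 22/(65*(x - 7))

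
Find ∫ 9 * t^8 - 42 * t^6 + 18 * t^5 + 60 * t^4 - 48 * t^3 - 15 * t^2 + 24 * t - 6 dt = t^9 - 6*t^7 + 3*t^6 + 12*t^5 - 12*t^4 - 5*t^3 + 12*t^2 - 6*t + C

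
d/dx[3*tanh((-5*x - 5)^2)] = -150*x*tanh(25*x^2 + 50*x + 25)^2 + 150*x - 150*tanh(25*x^2 + 50*x + 25)^2 + 150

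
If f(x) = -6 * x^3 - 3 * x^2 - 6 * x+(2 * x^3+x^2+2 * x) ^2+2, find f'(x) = 24*x^5 + 20*x^4 + 36*x^3 - 6*x^2 + 2*x - 6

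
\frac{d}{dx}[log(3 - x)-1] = 1/(x - 3)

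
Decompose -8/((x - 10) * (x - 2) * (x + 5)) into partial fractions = -8/(105*(x + 5)) + 1/(7*(x - 2)) - 1/(15*(x - 10))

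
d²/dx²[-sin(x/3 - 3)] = sin(x/3 - 3)/9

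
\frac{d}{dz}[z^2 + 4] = 2*z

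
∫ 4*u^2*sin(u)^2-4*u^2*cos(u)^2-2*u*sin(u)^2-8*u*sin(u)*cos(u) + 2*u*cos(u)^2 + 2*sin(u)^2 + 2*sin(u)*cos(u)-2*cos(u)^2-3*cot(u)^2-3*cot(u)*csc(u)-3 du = (-2*u^2 + u - 1)*sin(2*u) + 3*cot(u) + 3*csc(u) + C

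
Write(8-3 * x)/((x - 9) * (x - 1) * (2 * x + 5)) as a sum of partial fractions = 62/(161*(2*x + 5)) - 5/(56*(x - 1)) - 19/(184*(x - 9))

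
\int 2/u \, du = 2*log(2*u) + C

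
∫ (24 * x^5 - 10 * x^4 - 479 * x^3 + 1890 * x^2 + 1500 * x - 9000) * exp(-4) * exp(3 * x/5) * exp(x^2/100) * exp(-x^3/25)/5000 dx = (-4*x^3 + x^2 + 60*x - 400)*exp(-x^3/25 + x^2/100 + 3*x/5 - 4)/100 + C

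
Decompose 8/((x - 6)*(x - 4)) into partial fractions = -4/(x - 4) + 4/(x - 6)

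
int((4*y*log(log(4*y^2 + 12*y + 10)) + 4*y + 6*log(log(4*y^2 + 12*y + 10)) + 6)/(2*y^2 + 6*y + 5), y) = log((2*y + 3)^2 + 1)*log(log((2*y + 3)^2 + 1)) + C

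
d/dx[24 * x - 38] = 24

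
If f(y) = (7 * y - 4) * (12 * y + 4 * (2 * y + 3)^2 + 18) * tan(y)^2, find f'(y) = 224*y^3*sin(y)/cos(y)^3 + 712*y^2*sin(y)/cos(y)^3 - 336*y^2 + 336*y^2/cos(y)^2 + 276*y*sin(y)/cos(y)^3 - 712*y + 712*y/cos(y)^2 - 432*sin(y)/cos(y)^3 - 138 + 138/cos(y)^2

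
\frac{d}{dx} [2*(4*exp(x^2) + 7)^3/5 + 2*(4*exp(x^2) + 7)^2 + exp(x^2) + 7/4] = 768*x*exp(3*x^2)/5 + 3328*x*exp(2*x^2)/5 + 3482*x*exp(x^2)/5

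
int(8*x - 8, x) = 4*x^2 - 8*x + C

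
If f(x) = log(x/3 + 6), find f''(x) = -1/(x^2 + 36*x + 324)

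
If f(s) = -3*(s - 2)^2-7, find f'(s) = 12 - 6*s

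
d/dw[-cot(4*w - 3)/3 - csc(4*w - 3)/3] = 4*cot(4*w - 3)^2/3 + 4*cot(4*w - 3)*csc(4*w - 3)/3 + 4/3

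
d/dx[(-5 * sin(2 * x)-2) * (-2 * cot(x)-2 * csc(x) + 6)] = -20*sin(x) - 60*cos(2*x) + 20*cos(2*x)/tan(x) - 10*sin(2*x)/sin(x)^2 - 4/sin(x)^2 - 8*cos(x)/(1 - cos(2*x))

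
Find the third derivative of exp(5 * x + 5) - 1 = 125*exp(5*x + 5)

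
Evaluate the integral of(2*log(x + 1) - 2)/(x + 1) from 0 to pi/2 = -1 + (-1 + log(1 + pi/2))^2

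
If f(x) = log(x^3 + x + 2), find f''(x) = (-3*x^4 + 12*x - 1)/(x^6 + 2*x^4 + 4*x^3 + x^2 + 4*x + 4)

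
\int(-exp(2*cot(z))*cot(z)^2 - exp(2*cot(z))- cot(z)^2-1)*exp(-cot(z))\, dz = exp(cot(z)) - exp(-cot(z)) + C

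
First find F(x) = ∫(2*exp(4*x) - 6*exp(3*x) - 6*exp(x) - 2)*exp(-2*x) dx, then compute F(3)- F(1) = -(-3 - exp(-1) + E)^2 + (-3 - exp(-3) + exp(3))^2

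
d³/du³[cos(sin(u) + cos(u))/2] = (-sqrt(2)*sin(u)*sin(sqrt(2)*sin(u + pi/4))*cos(u) + sqrt(2)*sin(sqrt(2)*sin(u + pi/4)) + 3*sin(u + pi/4)*cos(sqrt(2)*sin(u + pi/4)))*cos(u + pi/4)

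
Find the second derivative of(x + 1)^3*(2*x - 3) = 24*x^2 + 18*x - 6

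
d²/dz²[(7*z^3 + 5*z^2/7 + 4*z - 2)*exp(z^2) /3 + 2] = 28*z^5*exp(z^2)/3 + 20*z^4*exp(z^2)/21 + 38*z^3*exp(z^2) - 2*z^2*exp(z^2)/7 + 22*z*exp(z^2) - 6*exp(z^2)/7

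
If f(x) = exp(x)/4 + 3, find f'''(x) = exp(x)/4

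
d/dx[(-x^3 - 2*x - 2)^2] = 6*x^5 + 16*x^3 + 12*x^2 + 8*x + 8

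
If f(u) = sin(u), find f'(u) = cos(u)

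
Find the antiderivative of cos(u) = sin(u) + C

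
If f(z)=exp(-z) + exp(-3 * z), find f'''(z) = (-exp(2*z) - 27)*exp(-3*z)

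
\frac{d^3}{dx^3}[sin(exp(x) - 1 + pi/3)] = -exp(3*x)*cos(exp(x) - 1 + pi/3) - 3*exp(2*x)*sin(exp(x) - 1 + pi/3) + exp(x)*cos(exp(x) - 1 + pi/3)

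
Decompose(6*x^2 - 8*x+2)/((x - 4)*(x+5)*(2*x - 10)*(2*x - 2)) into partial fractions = -4/(45*(x + 5)) - 11/(18*(x - 4)) + 7/(10*(x - 5))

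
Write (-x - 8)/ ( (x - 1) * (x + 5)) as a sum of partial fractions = 1/(2*(x + 5)) - 3/(2*(x - 1))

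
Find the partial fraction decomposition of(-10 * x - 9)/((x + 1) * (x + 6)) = -51/(5*(x + 6)) + 1/(5*(x + 1))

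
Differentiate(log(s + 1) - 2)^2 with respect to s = (2*log(s + 1) - 4)/(s + 1)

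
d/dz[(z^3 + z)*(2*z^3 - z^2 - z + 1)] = 12*z^5 - 5*z^4 + 4*z^3 - 2*z + 1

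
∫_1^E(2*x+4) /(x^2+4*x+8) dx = -log(13) + log(4 + (2 + E)^2)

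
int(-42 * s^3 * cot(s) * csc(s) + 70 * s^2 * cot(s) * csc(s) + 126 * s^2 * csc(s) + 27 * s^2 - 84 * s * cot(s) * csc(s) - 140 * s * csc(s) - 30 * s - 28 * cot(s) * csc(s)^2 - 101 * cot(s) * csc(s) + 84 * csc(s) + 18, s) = (14*csc(s) + 3)*(3*s^3 - 5*s^2 + 6*s + csc(s) + 7) + C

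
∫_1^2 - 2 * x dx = -3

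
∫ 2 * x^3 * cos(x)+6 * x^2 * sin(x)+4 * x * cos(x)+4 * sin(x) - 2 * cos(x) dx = (2*x^3 + 4*x - 2)*sin(x) + C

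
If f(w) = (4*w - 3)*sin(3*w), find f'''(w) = -108*w*cos(3*w) - 108*sin(3*w) + 81*cos(3*w)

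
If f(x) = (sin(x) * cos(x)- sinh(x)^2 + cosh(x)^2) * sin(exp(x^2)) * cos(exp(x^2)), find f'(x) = x*exp(x^2)*sin(2*(x - exp(x^2)))/2 + x*exp(x^2)*sin(2*(x + exp(x^2)))/2 + 2*x*exp(x^2)*cos(2*exp(x^2)) - sin(2*(x - exp(x^2)))/4 + sin(2*(x + exp(x^2)))/4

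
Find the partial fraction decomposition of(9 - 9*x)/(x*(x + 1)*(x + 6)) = 21/(10*(x + 6)) - 18/(5*(x + 1)) + 3/(2*x)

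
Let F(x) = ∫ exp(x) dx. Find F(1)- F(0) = -1 + E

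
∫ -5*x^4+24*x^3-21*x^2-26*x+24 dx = -x^5 + 6*x^4 - 7*x^3 - 13*x^2 + 24*x + C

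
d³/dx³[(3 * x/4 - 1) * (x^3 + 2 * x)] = 18*x - 6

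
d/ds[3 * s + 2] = 3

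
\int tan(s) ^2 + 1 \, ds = tan(s) + C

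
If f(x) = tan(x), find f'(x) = cos(x)^(-2)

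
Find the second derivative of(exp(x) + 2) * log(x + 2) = (x^2*exp(x)*log(x + 2) + 4*x*exp(x)*log(x + 2) + 2*x*exp(x) + 4*exp(x)*log(x + 2) + 3*exp(x) - 2)/(x^2 + 4*x + 4)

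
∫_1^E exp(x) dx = -E + exp(E)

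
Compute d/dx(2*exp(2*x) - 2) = 4*exp(2*x)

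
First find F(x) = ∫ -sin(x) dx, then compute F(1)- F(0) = -1 + cos(1)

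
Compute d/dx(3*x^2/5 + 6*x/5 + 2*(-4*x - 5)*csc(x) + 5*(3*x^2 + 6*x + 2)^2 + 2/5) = 180*x^3 + 540*x^2 + 8*x*cot(x)*csc(x) + 2406*x/5 + 10*cot(x)*csc(x) - 8*csc(x) + 606/5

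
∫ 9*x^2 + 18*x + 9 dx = 3*x^3 + 9*x^2 + 9*x + C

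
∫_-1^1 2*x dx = 0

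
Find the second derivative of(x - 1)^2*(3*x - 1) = 18*x - 14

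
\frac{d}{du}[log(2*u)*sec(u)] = (u*log(u)*tan(u)*sec(u) + u*log(2)*tan(u)*sec(u) + sec(u))/u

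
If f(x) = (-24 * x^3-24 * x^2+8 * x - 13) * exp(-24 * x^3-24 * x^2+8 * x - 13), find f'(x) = (1728*x^5 + 2880*x^4 + 384*x^3 + 288*x^2 + 640*x - 96)*exp(-24*x^3 - 24*x^2 + 8*x - 13)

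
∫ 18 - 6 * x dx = -3*x^2 + 18*x + C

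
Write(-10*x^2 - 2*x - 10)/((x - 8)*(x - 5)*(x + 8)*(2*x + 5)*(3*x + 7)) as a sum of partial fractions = -2421/(5797*(3*x + 7)) + 24/(77*(2*x + 5)) - 317/(19448*(x + 8)) + 3/(143*(x - 5)) - 37/(1736*(x - 8))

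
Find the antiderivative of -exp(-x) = exp(-x) + C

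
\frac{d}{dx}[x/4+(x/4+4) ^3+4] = 3*x^2/64 + 3*x/2 + 49/4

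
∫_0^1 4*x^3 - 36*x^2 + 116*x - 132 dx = -85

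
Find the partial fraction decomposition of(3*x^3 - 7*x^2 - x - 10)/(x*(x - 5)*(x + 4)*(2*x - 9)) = -937/(153*(2*x - 9)) + 155/(306*(x + 4)) + 37/(9*(x - 5)) - 1/(18*x)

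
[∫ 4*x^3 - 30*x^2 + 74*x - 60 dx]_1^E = -4 + (-3 + E)^2*(-2 + E)^2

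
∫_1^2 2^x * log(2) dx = 2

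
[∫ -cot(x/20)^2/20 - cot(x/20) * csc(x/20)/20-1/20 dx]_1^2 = -csc(1/20) - cot(1/20) + cot(1/10) + csc(1/10)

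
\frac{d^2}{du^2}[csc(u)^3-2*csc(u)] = (2 - 13/sin(u)^2 + 12/sin(u)^4)/sin(u)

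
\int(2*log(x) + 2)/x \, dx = (log(x) + 1)^2 + C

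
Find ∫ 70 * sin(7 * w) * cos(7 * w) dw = -5*cos(7*w)^2 + C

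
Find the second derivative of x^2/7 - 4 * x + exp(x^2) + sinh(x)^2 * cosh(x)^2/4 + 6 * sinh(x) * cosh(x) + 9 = 4*x^2*exp(x^2) + (cosh(2*x) - 1)^2 + 2*exp(x^2) + 12*sinh(2*x) + 2*cosh(2*x) - 17/14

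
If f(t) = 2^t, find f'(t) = 2^t*log(2)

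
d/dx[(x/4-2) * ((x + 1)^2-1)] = 3*x^2/4 - 3*x - 4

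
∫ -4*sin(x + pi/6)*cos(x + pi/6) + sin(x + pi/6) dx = -cos(x + pi/6) + cos(2*x + pi/3) + C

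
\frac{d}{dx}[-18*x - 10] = -18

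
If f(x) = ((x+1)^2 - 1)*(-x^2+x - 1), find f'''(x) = -24*x - 6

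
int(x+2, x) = x^2/2 + 2*x + C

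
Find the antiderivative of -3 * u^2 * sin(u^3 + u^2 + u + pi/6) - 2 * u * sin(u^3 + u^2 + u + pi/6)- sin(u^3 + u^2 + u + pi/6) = cos(u^3 + u^2 + u + pi/6) + C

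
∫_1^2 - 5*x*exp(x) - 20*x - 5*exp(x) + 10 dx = -10*exp(2) - 20 + 5*E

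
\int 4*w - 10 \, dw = 2*w^2 - 10*w + C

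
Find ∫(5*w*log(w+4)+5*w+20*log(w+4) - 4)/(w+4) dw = (5*w - 4)*log(w + 4) + C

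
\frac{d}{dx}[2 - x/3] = -1/3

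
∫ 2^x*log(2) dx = 2^x + C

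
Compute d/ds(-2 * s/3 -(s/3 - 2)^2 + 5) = 2/3 - 2*s/9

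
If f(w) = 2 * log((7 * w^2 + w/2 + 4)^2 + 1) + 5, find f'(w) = (1568*w^3 + 168*w^2 + 900*w + 32)/(196*w^4 + 28*w^3 + 225*w^2 + 16*w + 68)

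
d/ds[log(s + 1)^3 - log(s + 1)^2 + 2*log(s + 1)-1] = (3*log(s + 1)^2 - 2*log(s + 1) + 2)/(s + 1)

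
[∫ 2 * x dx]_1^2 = 3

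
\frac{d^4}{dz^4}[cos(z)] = cos(z)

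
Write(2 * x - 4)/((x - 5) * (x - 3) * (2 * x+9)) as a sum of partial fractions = -52/(285*(2*x + 9)) - 1/(15*(x - 3)) + 3/(19*(x - 5))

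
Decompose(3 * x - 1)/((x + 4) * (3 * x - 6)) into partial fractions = 13/(18*(x + 4)) + 5/(18*(x - 2))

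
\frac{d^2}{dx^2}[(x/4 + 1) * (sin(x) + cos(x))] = -x*sin(x)/4 - x*cos(x)/4 - 3*sin(x)/2 - cos(x)/2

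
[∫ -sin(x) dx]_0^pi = -2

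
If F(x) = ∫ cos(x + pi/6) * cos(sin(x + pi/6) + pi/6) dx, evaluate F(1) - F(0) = -sin((3 + pi)/6) + sin(pi/6 + sin(pi/6 + 1))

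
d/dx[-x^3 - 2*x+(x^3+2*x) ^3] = 9*x^8 + 42*x^6 + 60*x^4 + 21*x^2 - 2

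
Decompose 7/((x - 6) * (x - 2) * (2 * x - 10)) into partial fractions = 7/(24*(x - 2)) - 7/(6*(x - 5)) + 7/(8*(x - 6))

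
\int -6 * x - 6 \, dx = -3*x^2 - 6*x + C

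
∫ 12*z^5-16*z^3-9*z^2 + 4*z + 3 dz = 2*z^6 - 4*z^4 - 3*z^3 + 2*z^2 + 3*z + C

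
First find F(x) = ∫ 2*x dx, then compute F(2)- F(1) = 3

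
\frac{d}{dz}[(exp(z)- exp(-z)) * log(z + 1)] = (z*exp(2*z)*log(z + 1) + z*log(z + 1) + exp(2*z)*log(z + 1) + exp(2*z) + log(z + 1) - 1)/(z*exp(z) + exp(z))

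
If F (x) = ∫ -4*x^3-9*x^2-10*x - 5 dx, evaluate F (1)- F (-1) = -16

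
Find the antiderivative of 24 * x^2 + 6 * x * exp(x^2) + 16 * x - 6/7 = 8*x^3 + 8*x^2 - 6*x/7 + 3*exp(x^2) + C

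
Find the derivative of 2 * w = 2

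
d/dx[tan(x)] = cos(x)^(-2)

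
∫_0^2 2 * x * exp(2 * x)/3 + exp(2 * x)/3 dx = 2*exp(4)/3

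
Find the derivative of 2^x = 2^x*log(2)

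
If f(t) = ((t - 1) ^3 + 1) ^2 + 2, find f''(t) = 30*t^4 - 120*t^3 + 180*t^2 - 108*t + 18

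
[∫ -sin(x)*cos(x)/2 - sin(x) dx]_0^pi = -2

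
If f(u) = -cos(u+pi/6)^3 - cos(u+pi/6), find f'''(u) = (54*sin(u)^2 + 54*sqrt(3)*sin(u)*cos(u) - 61)*sin(u + pi/6)/4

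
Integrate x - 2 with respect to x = x^2/2 - 2*x + C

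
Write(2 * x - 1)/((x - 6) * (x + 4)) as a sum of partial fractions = 9/(10*(x + 4)) + 11/(10*(x - 6))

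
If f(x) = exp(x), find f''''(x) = exp(x)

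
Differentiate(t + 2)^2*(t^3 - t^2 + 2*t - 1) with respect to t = 5*t^4 + 12*t^3 + 6*t^2 + 6*t + 4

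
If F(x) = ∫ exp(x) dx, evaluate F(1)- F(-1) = E - exp(-1)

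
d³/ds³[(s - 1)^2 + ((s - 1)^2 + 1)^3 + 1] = 120*s^3 - 360*s^2 + 432*s - 192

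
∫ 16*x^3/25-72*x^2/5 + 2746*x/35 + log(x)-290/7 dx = x*(28*x^3 - 840*x^2 + 6865*x + 175*log(x) - 7425)/175 + C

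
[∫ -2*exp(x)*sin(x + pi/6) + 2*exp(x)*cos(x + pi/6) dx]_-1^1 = -2*exp(-1)*sin(1 + pi/3) + 2*E*cos(pi/6 + 1)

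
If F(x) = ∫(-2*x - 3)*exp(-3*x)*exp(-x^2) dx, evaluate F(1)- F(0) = -1 + exp(-4)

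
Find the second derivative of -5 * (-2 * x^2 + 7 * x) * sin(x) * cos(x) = -20*x^2*sin(2*x) + 70*x*sin(2*x) + 40*x*cos(2*x) + 10*sin(2*x) - 70*cos(2*x)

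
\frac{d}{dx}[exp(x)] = exp(x)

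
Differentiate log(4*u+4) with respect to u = 1/(u + 1)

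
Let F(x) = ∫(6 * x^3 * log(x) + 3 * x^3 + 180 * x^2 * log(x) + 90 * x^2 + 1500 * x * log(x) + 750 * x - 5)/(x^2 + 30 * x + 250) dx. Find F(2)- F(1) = -acot(16/5) + acot(17/5) + 12*log(2)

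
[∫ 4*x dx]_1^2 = 6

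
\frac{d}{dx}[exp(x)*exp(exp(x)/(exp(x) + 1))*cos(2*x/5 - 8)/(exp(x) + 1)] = (-2*exp(2*x)*sin(2*x/5 - 8) - 4*exp(x)*sin(2*x/5 - 8) + 10*exp(x)*cos(2*x/5 - 8) - 2*sin(2*x/5 - 8) + 5*cos(2*x/5 - 8))*exp(x)*exp(exp(x)/(exp(x) + 1))/(5*exp(3*x) + 15*exp(2*x) + 15*exp(x) + 5)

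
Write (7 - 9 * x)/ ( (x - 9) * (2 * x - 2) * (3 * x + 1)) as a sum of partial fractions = 45/(112*(3*x + 1)) + 1/(32*(x - 1)) - 37/(224*(x - 9))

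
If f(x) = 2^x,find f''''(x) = 2^x*log(2)^4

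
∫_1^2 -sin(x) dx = -cos(1) + cos(2)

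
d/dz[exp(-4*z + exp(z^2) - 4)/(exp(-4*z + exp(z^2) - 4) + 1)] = (2*z*exp(z^2 + 4*z - exp(z^2) + 4) - 4*exp(4*z - exp(z^2) + 4))/(exp(8)*exp(8*z)*exp(-2*exp(z^2)) + 2*exp(4)*exp(4*z)*exp(-exp(z^2)) + 1)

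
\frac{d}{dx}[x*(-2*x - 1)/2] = -2*x - 1/2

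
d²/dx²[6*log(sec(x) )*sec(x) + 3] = 6*(-log(1/cos(x)) + 2*log(1/cos(x))/cos(x)^2 - 2 + 3/cos(x)^2)/cos(x)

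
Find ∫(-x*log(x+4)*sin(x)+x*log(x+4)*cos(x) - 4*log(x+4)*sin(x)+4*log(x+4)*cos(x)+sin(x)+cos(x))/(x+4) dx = sqrt(2)*log(x + 4)*sin(x + pi/4) + C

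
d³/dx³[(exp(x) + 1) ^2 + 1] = 8*exp(2*x) + 2*exp(x)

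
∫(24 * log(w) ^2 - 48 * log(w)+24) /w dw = 8*(log(w) - 1)^3 + C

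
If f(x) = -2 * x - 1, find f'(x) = -2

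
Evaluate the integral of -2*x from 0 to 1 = -1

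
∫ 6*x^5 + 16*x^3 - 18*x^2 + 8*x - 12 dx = x^6 + 4*x^4 - 6*x^3 + 4*x^2 - 12*x + C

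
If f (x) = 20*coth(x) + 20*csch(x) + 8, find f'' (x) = 20*(cosh(x) + 1)^2/sinh(x)^3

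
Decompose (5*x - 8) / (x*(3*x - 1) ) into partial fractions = -19/(3*x - 1) + 8/x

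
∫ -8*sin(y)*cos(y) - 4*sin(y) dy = (2*cos(y) + 1)^2 + C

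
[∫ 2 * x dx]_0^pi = pi^2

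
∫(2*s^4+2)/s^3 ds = (s^4 - 1)/s^2 + C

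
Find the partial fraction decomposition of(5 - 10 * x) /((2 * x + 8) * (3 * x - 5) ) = -35/(34*(3*x - 5)) - 45/(34*(x + 4))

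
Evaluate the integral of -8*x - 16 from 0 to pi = 16 - 4*(2 + pi)^2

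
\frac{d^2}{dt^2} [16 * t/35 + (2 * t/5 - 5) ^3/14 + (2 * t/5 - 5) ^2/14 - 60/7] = 24*t/875 - 8/25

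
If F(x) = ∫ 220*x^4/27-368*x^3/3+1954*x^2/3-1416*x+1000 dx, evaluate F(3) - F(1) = -2108/27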